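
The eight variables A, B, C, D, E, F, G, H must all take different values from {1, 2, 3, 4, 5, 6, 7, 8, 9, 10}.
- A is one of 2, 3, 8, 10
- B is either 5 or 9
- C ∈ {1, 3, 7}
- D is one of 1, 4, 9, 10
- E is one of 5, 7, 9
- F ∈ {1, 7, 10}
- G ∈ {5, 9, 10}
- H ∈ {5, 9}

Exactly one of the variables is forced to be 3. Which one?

C

B and H share exactly the 2 values {5, 9}; by pigeonhole those values go to them, so strike 5, 9 from D, E, G.
That leaves E = 7. Eliminate 7 elsewhere: C, F.
That leaves G = 10. Eliminate 10 elsewhere: A, D, F.
F has just one choice, so F = 1. So C, D can't be 1.
So 3 goes to C.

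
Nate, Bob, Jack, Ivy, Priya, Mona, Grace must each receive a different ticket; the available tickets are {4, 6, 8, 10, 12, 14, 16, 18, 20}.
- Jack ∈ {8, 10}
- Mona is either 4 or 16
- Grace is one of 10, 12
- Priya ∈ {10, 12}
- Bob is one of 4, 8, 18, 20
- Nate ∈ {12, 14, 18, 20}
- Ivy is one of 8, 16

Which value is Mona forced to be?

The 2 variables Priya and Grace are confined to {10, 12}, which locks those values in; drop them from Nate, Jack.
Jack must be 8 (only option left). Strike 8 from Bob, Ivy.
Ivy has just one choice, so Ivy = 16. Remove 16 from Mona.
So Mona = 4.

4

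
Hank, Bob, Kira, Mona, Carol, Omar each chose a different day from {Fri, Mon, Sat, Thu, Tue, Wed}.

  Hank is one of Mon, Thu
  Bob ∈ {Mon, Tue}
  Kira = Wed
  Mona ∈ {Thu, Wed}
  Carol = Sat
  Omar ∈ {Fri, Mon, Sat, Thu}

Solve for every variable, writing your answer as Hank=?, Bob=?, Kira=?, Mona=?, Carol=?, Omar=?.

Hank=Mon, Bob=Tue, Kira=Wed, Mona=Thu, Carol=Sat, Omar=Fri

Kira's domain is down to {Wed}, so Kira = Wed. Strike Wed from Mona.
Mona has just one choice, so Mona = Thu. So Hank, Omar can't be Thu.
That leaves Carol = Sat. Strike Sat from Omar.
Hank must be Mon (only option left). So Bob, Omar can't be Mon.
That leaves Bob = Tue.
Omar has just one choice, so Omar = Fri.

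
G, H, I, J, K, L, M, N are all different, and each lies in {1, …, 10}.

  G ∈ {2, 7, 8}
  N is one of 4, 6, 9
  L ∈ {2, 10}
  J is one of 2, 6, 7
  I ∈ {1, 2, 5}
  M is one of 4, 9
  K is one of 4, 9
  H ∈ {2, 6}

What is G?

8

K and M between them cover only {4, 9} — a naked pair. Remove those values from N.
N's domain is down to {6}, so N = 6. Strike 6 from H, J.
H has just one choice, so H = 2. So G, I, J, L can't be 2.
J's domain is down to {7}, so J = 7. Remove 7 from G.
So G = 8.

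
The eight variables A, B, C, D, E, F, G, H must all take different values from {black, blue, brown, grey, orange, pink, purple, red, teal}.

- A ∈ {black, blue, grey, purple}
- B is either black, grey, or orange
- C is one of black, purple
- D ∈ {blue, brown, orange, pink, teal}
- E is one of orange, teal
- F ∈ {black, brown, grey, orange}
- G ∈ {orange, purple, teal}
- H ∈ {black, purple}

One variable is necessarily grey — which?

B

The 8 variables draw from only 8 values {black, blue, brown, grey, orange, pink, purple, teal}, so each is used; only D can be pink, hence D = pink.
The 7 still-open variables together cover exactly {black, blue, brown, grey, orange, purple, teal} — 7 values for 7 variables — and blue appears only in A's list, so A = blue.
The 6 still-open variables together cover exactly {black, brown, grey, orange, purple, teal} — 6 values for 6 variables — and brown appears only in F's list, so F = brown.
Among the 5 still-open variables, grey fits only B (and all 5 values in {black, grey, orange, purple, teal} must be used), so B = grey.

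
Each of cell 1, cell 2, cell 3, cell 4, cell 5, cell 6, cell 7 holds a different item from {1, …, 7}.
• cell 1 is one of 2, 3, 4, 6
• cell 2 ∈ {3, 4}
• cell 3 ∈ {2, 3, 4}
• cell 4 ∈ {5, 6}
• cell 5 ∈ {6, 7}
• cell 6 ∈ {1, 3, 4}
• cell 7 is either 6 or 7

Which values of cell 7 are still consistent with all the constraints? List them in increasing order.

6, 7

The 7 variables draw from only 7 values {1, 2, 3, 4, 5, 6, 7}, so each is used; only cell 6 can be 1, hence cell 6 = 1.
Among the 6 still-open variables, 5 fits only cell 4 (and all 6 values in {2, 3, 4, 5, 6, 7} must be used), so cell 4 = 5.
cell 5 and cell 7 between them cover only {6, 7} — a naked pair. Remove those values from cell 1.
No further eliminations apply; cell 7 can still be any of 6, 7.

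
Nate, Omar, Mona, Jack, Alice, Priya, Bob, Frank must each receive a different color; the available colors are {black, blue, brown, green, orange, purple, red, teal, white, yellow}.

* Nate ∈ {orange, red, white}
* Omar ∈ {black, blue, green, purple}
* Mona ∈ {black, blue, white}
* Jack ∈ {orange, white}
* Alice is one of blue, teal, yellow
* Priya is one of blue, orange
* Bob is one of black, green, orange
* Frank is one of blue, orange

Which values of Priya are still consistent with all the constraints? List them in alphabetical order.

The 2 variables Priya and Frank are confined to {blue, orange}, which locks those values in; drop them from Nate, Omar, Mona, Jack, Alice, Bob.
Jack's domain is down to {white}, so Jack = white. Remove white from Nate, Mona.
Nate's domain is down to {red}, so Nate = red.
Mona's domain is down to {black}, so Mona = black. Remove black from Omar, Bob.
Bob has just one choice, so Bob = green. So Omar can't be green.
Omar's domain is down to {purple}, so Omar = purple.
No further eliminations apply; Priya can still be any of blue, orange.

blue, orange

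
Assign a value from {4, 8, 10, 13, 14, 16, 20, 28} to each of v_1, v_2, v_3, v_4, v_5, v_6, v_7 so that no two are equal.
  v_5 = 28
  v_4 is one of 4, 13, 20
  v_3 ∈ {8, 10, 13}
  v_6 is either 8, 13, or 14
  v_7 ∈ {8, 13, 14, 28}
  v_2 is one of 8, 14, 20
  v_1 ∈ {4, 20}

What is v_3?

10

v_5 must be 28 (only option left). Remove 28 from v_7.
Among the 6 still-open variables, 10 fits only v_3 (and all 6 values in {4, 8, 10, 13, 14, 20} must be used), so v_3 = 10.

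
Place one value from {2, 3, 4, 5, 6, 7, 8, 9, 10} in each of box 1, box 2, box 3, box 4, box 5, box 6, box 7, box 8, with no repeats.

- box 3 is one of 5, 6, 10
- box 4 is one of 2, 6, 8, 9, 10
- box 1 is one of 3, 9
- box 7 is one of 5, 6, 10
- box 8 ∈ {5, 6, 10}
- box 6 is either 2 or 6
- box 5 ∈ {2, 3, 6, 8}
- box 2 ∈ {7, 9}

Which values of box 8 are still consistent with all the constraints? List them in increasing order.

Among the 8 variables, 7 fits only box 2 (and all 8 values in {2, 3, 5, 6, 7, 8, 9, 10} must be used), so box 2 = 7.
box 3, box 7, box 8 between them cover only {5, 6, 10} — a naked triple. Remove those values from box 4, box 5, box 6.
box 6 must be 2 (only option left). Eliminate 2 elsewhere: box 4, box 5.
No further eliminations apply; box 8 can still be any of 5, 6, 10.

5, 6, 10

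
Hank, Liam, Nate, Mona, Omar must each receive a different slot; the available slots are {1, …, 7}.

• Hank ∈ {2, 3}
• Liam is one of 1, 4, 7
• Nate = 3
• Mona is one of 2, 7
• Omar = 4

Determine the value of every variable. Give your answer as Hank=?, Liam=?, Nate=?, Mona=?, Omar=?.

Hank=2, Liam=1, Nate=3, Mona=7, Omar=4

Nate has just one choice, so Nate = 3. Remove 3 from Hank.
That leaves Omar = 4. Remove 4 from Liam.
Hank must be 2 (only option left). Eliminate 2 elsewhere: Mona.
Mona has just one choice, so Mona = 7. So Liam can't be 7.
Liam has just one choice, so Liam = 1.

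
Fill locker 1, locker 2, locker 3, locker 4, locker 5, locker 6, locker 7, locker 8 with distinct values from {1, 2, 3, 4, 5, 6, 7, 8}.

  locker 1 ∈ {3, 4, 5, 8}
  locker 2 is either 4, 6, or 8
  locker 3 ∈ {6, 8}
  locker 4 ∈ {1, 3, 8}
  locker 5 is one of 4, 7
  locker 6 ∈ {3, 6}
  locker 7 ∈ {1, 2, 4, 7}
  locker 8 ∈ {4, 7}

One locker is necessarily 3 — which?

Among the 8 variables, 2 fits only locker 7 (and all 8 values in {1, 2, 3, 4, 5, 6, 7, 8} must be used), so locker 7 = 2.
The 7 still-open variables draw from only 7 values {1, 3, 4, 5, 6, 7, 8}, so each is used; only locker 4 can be 1, hence locker 4 = 1.
The 6 still-open variables together cover exactly {3, 4, 5, 6, 7, 8} — 6 values for 6 variables — and 5 appears only in locker 1's list, so locker 1 = 5.
Among the 5 still-open variables, 3 fits only locker 6 (and all 5 values in {3, 4, 6, 7, 8} must be used), so locker 6 = 3.

locker 6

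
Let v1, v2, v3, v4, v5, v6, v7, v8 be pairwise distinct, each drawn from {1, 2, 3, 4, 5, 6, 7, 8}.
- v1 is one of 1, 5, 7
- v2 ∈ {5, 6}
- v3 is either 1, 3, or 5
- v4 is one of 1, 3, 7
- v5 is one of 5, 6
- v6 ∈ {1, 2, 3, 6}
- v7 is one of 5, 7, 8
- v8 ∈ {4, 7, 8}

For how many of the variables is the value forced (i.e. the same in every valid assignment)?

Among the 8 variables, 2 fits only v6 (and all 8 values in {1, 2, 3, 4, 5, 6, 7, 8} must be used), so v6 = 2.
Among the 7 still-open variables, 4 fits only v8 (and all 7 values in {1, 3, 4, 5, 6, 7, 8} must be used), so v8 = 4.
The 6 still-open variables draw from only 6 values {1, 3, 5, 6, 7, 8}, so each is used; only v7 can be 8, hence v7 = 8.
v2 and v5 between them cover only {5, 6} — a naked pair. Remove those values from v1, v3.
Determined: v6=2, v7=8, v8=4. The other variables each still have more than one consistent value. That makes 3.

3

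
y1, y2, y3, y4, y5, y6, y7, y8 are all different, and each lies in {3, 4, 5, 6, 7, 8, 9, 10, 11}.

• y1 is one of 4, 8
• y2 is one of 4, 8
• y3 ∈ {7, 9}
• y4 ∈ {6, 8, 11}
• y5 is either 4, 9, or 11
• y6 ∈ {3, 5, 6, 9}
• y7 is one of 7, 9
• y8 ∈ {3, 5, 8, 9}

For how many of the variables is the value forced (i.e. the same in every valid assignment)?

y1 and y2 between them cover only {4, 8} — a naked pair. Remove those values from y4, y5, y8.
y3 and y7 share exactly the 2 values {7, 9}; by pigeonhole those values go to them, so strike 7, 9 from y5, y6, y8.
y5 must be 11 (only option left). Remove 11 from y4.
y4 has just one choice, so y4 = 6. Remove 6 from y6.
Determined: y4=6, y5=11. The other variables each still have more than one consistent value. That makes 2.

2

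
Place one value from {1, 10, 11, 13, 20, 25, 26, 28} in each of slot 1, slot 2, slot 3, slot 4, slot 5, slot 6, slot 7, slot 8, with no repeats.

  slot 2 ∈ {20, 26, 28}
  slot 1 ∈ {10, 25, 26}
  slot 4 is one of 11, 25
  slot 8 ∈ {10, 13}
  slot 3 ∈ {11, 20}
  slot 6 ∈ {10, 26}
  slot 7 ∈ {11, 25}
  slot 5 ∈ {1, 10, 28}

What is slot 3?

20

Among the 8 variables, 1 fits only slot 5 (and all 8 values in {1, 10, 11, 13, 20, 25, 26, 28} must be used), so slot 5 = 1.
The 7 still-open variables draw from only 7 values {10, 11, 13, 20, 25, 26, 28}, so each is used; only slot 8 can be 13, hence slot 8 = 13.
The 6 still-open variables together cover exactly {10, 11, 20, 25, 26, 28} — 6 values for 6 variables — and 28 appears only in slot 2's list, so slot 2 = 28.
The 5 still-open variables draw from only 5 values {10, 11, 20, 25, 26}, so each is used; only slot 3 can be 20, hence slot 3 = 20.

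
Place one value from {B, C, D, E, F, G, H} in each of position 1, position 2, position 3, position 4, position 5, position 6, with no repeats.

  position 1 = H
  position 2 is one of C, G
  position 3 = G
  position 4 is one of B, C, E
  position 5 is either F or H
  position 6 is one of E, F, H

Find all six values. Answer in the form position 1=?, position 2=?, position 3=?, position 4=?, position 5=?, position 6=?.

position 1's domain is down to {H}, so position 1 = H. Strike H from position 5, position 6.
position 3 has just one choice, so position 3 = G. So position 2 can't be G.
position 5 has just one choice, so position 5 = F. So position 6 can't be F.
position 6 must be E (only option left). Remove E from position 4.
That leaves position 2 = C. Strike C from position 4.
position 4's domain is down to {B}, so position 4 = B.

position 1=H, position 2=C, position 3=G, position 4=B, position 5=F, position 6=E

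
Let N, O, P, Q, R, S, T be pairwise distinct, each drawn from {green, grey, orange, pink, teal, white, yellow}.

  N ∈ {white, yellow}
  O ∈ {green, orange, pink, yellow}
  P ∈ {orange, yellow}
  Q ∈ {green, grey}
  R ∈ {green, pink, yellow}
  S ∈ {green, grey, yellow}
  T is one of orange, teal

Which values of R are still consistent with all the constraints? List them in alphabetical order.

The 7 variables together cover exactly {green, grey, orange, pink, teal, white, yellow} — 7 values for 7 variables — and teal appears only in T's list, so T = teal.
The 6 still-open variables draw from only 6 values {green, grey, orange, pink, white, yellow}, so each is used; only N can be white, hence N = white.
No further eliminations apply; R can still be any of green, pink, yellow.

green, pink, yellow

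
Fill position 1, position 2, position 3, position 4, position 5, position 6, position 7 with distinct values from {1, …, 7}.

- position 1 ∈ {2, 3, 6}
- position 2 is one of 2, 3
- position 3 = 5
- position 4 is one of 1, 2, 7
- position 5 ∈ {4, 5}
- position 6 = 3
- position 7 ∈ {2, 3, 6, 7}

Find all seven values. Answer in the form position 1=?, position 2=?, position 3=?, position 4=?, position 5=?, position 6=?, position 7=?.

position 1=6, position 2=2, position 3=5, position 4=1, position 5=4, position 6=3, position 7=7

position 3 has just one choice, so position 3 = 5. So position 5 can't be 5.
position 5 must be 4 (only option left).
position 6 must be 3 (only option left). So position 1, position 2, position 7 can't be 3.
position 2's domain is down to {2}, so position 2 = 2. Remove 2 from position 1, position 4, position 7.
That leaves position 1 = 6. Strike 6 from position 7.
position 7 has just one choice, so position 7 = 7. Strike 7 from position 4.
position 4 has just one choice, so position 4 = 1.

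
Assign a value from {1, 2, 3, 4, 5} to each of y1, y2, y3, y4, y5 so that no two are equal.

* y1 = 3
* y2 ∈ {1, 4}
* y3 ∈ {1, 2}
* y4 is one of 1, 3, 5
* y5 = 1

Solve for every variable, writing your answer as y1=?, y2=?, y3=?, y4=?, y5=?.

y1's domain is down to {3}, so y1 = 3. Eliminate 3 elsewhere: y4.
y5 must be 1 (only option left). So y2, y3, y4 can't be 1.
y2 must be 4 (only option left).
y3 has just one choice, so y3 = 2.
y4 has just one choice, so y4 = 5.

y1=3, y2=4, y3=2, y4=5, y5=1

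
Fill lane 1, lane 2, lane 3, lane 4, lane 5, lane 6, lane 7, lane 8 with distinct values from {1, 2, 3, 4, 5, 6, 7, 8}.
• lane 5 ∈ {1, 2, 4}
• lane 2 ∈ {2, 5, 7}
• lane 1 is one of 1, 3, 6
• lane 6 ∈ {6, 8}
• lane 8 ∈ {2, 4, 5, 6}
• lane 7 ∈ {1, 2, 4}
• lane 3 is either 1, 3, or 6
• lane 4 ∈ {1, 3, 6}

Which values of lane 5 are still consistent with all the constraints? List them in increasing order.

2, 4

The 8 variables together cover exactly {1, 2, 3, 4, 5, 6, 7, 8} — 8 values for 8 variables — and 7 appears only in lane 2's list, so lane 2 = 7.
The 7 still-open variables draw from only 7 values {1, 2, 3, 4, 5, 6, 8}, so each is used; only lane 8 can be 5, hence lane 8 = 5.
The 6 still-open variables draw from only 6 values {1, 2, 3, 4, 6, 8}, so each is used; only lane 6 can be 8, hence lane 6 = 8.
lane 1, lane 3, lane 4 share exactly the 3 values {1, 3, 6}; by pigeonhole those values go to them, so strike 1, 3, 6 from lane 5, lane 7.
No further eliminations apply; lane 5 can still be any of 2, 4.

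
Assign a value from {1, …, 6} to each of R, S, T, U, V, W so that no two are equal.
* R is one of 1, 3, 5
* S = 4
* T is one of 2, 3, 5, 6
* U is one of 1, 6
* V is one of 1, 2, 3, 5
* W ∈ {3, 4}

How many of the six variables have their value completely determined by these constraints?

2

S must be 4 (only option left). Remove 4 from W.
W has just one choice, so W = 3. Eliminate 3 elsewhere: R, T, V.
Determined: S=4, W=3. The other variables each still have more than one consistent value. That makes 2.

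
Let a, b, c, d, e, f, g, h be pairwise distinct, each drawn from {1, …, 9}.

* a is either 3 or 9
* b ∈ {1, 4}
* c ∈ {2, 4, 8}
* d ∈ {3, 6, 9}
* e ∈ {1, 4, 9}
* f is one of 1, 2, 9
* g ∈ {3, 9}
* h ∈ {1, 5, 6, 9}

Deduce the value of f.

Among the 8 variables, 5 fits only h (and all 8 values in {1, 2, 3, 4, 5, 6, 8, 9} must be used), so h = 5.
Among the 7 still-open variables, 6 fits only d (and all 7 values in {1, 2, 3, 4, 6, 8, 9} must be used), so d = 6.
The 6 still-open variables together cover exactly {1, 2, 3, 4, 8, 9} — 6 values for 6 variables — and 8 appears only in c's list, so c = 8.
The 5 still-open variables draw from only 5 values {1, 2, 3, 4, 9}, so each is used; only f can be 2, hence f = 2.

2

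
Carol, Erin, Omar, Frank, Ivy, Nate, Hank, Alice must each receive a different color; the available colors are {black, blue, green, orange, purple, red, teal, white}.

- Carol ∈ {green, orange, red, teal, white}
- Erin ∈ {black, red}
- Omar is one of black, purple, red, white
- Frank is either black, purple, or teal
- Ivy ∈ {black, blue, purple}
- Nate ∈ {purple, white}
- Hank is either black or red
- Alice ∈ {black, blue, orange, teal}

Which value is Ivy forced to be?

Among the 8 variables, green fits only Carol (and all 8 values in {black, blue, green, orange, purple, red, teal, white} must be used), so Carol = green.
Among the 7 still-open variables, orange fits only Alice (and all 7 values in {black, blue, orange, purple, red, teal, white} must be used), so Alice = orange.
The 6 still-open variables draw from only 6 values {black, blue, purple, red, teal, white}, so each is used; only Ivy can be blue, hence Ivy = blue.

blue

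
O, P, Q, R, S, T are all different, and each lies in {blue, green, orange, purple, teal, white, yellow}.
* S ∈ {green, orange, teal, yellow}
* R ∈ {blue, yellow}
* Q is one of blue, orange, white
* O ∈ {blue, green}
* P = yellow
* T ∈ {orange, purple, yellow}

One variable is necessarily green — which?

P must be yellow (only option left). Eliminate yellow elsewhere: R, S, T.
R must be blue (only option left). Strike blue from O, Q.
So green goes to O.

O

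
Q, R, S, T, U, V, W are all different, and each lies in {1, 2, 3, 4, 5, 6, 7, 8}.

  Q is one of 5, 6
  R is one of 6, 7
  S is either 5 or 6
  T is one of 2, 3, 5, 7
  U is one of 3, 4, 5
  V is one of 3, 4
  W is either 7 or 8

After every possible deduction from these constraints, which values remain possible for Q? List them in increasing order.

5, 6

The 7 variables draw from only 7 values {2, 3, 4, 5, 6, 7, 8}, so each is used; only T can be 2, hence T = 2.
The 6 still-open variables together cover exactly {3, 4, 5, 6, 7, 8} — 6 values for 6 variables — and 8 appears only in W's list, so W = 8.
The 5 still-open variables together cover exactly {3, 4, 5, 6, 7} — 5 values for 5 variables — and 7 appears only in R's list, so R = 7.
Q and S between them cover only {5, 6} — a naked pair. Remove those values from U.
No further eliminations apply; Q can still be any of 5, 6.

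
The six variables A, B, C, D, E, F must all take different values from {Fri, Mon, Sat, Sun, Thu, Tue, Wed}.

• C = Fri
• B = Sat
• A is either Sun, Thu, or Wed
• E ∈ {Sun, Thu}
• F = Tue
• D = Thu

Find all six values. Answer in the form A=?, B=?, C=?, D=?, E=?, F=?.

A=Wed, B=Sat, C=Fri, D=Thu, E=Sun, F=Tue

B has just one choice, so B = Sat.
C must be Fri (only option left).
D's domain is down to {Thu}, so D = Thu. Strike Thu from A, E.
E's domain is down to {Sun}, so E = Sun. Remove Sun from A.
F must be Tue (only option left).
A's domain is down to {Wed}, so A = Wed.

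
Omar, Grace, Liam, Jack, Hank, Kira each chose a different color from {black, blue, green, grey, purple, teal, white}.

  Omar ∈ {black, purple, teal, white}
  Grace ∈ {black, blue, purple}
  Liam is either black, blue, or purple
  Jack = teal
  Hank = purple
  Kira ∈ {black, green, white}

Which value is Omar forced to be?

white

Jack's domain is down to {teal}, so Jack = teal. Strike teal from Omar.
Hank's domain is down to {purple}, so Hank = purple. Eliminate purple elsewhere: Omar, Grace, Liam.
Among the 4 still-open variables, green fits only Kira (and all 4 values in {black, blue, green, white} must be used), so Kira = green.
The 3 still-open variables together cover exactly {black, blue, white} — 3 values for 3 variables — and white appears only in Omar's list, so Omar = white.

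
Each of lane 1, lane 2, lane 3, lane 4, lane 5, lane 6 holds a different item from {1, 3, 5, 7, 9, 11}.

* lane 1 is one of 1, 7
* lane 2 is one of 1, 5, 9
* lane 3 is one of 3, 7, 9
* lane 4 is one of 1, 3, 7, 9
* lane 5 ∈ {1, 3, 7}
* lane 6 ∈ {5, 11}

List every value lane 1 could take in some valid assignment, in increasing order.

The 6 variables draw from only 6 values {1, 3, 5, 7, 9, 11}, so each is used; only lane 6 can be 11, hence lane 6 = 11.
The 5 still-open variables together cover exactly {1, 3, 5, 7, 9} — 5 values for 5 variables — and 5 appears only in lane 2's list, so lane 2 = 5.
No further eliminations apply; lane 1 can still be any of 1, 7.

1, 7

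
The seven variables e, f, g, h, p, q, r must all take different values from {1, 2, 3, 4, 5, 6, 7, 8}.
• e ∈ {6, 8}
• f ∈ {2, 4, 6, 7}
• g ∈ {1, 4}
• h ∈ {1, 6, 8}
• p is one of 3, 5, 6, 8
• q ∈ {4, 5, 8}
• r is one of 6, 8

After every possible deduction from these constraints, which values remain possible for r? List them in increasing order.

6, 8

e and r between them cover only {6, 8} — a naked pair. Remove those values from f, h, p, q.
h has just one choice, so h = 1. So g can't be 1.
g must be 4 (only option left). So f, q can't be 4.
q has just one choice, so q = 5. Remove 5 from p.
p has just one choice, so p = 3.
No further eliminations apply; r can still be any of 6, 8.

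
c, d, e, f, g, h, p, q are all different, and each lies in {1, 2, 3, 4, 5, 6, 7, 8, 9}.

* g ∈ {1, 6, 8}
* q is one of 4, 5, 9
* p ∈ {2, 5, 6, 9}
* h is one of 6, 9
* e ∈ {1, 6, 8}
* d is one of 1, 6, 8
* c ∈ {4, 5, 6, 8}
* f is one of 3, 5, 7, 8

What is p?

The 3 variables d, e, g are confined to {1, 6, 8}, which locks those values in; drop them from c, f, h, p.
h's domain is down to {9}, so h = 9. So p, q can't be 9.
The 2 variables c and q are confined to {4, 5}, which locks those values in; drop them from f, p.
So p = 2.

2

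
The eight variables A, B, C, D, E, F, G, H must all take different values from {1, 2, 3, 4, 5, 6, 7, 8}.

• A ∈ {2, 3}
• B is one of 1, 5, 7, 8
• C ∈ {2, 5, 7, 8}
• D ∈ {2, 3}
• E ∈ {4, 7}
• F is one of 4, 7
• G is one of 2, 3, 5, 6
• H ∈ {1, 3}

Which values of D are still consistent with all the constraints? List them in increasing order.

2, 3

The 8 variables together cover exactly {1, 2, 3, 4, 5, 6, 7, 8} — 8 values for 8 variables — and 6 appears only in G's list, so G = 6.
A and D share exactly the 2 values {2, 3}; by pigeonhole those values go to them, so strike 2, 3 from C, H.
H's domain is down to {1}, so H = 1. Eliminate 1 elsewhere: B.
E and F between them cover only {4, 7} — a naked pair. Remove those values from B, C.
No further eliminations apply; D can still be any of 2, 3.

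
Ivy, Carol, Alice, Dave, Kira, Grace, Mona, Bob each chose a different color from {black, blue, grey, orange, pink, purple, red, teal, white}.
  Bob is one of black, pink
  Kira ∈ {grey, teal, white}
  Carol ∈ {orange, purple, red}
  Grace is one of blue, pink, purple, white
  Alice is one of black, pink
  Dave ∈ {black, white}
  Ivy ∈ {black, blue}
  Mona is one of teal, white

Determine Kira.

grey

Alice and Bob between them cover only {black, pink} — a naked pair. Remove those values from Ivy, Dave, Grace.
That leaves Ivy = blue. So Grace can't be blue.
Dave has just one choice, so Dave = white. So Kira, Grace, Mona can't be white.
Grace's domain is down to {purple}, so Grace = purple. Remove purple from Carol.
Mona has just one choice, so Mona = teal. Strike teal from Kira.
So Kira = grey.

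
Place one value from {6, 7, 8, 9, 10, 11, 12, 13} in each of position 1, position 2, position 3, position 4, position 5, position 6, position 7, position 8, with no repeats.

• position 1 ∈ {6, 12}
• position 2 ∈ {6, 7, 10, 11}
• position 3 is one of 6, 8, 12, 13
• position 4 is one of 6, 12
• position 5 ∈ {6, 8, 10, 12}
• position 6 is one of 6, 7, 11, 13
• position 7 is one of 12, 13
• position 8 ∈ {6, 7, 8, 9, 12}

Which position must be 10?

position 5

Among the 8 variables, 9 fits only position 8 (and all 8 values in {6, 7, 8, 9, 10, 11, 12, 13} must be used), so position 8 = 9.
The 2 variables position 1 and position 4 are confined to {6, 12}, which locks those values in; drop them from position 2, position 3, position 5, position 6, position 7.
That leaves position 7 = 13. Strike 13 from position 3, position 6.
position 3 must be 8 (only option left). Remove 8 from position 5.
So 10 goes to position 5.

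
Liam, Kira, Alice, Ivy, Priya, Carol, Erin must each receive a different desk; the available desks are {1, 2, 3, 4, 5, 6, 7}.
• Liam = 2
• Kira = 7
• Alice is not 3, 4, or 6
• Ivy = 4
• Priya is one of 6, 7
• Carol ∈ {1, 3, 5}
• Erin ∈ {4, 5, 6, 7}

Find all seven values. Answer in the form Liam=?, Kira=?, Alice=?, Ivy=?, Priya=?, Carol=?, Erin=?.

Liam has just one choice, so Liam = 2. So Alice can't be 2.
Kira's domain is down to {7}, so Kira = 7. Eliminate 7 elsewhere: Alice, Priya, Erin.
Ivy has just one choice, so Ivy = 4. So Erin can't be 4.
Priya's domain is down to {6}, so Priya = 6. So Erin can't be 6.
Erin has just one choice, so Erin = 5. Eliminate 5 elsewhere: Alice, Carol.
That leaves Alice = 1. Strike 1 from Carol.
That leaves Carol = 3.

Liam=2, Kira=7, Alice=1, Ivy=4, Priya=6, Carol=3, Erin=5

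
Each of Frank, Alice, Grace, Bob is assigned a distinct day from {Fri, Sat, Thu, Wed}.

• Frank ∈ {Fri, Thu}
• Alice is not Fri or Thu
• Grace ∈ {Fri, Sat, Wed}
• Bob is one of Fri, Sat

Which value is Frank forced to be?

Among the 4 variables, Thu fits only Frank (and all 4 values in {Fri, Sat, Thu, Wed} must be used), so Frank = Thu.

Thu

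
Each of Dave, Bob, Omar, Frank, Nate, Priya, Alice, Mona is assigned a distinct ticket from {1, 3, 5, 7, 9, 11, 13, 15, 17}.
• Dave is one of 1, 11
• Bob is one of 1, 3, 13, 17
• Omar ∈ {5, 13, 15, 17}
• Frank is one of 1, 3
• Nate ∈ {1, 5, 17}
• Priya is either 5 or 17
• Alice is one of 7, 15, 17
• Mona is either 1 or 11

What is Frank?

The 8 variables together cover exactly {1, 3, 5, 7, 11, 13, 15, 17} — 8 values for 8 variables — and 7 appears only in Alice's list, so Alice = 7.
The 7 still-open variables draw from only 7 values {1, 3, 5, 11, 13, 15, 17}, so each is used; only Omar can be 15, hence Omar = 15.
The 6 still-open variables draw from only 6 values {1, 3, 5, 11, 13, 17}, so each is used; only Bob can be 13, hence Bob = 13.
The 5 still-open variables draw from only 5 values {1, 3, 5, 11, 17}, so each is used; only Frank can be 3, hence Frank = 3.

3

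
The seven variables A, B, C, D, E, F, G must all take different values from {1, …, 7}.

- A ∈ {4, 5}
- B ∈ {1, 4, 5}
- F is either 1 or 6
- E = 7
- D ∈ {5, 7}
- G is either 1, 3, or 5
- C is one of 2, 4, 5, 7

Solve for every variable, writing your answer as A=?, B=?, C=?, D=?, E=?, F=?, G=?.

E's domain is down to {7}, so E = 7. Remove 7 from C, D.
D's domain is down to {5}, so D = 5. Strike 5 from A, B, C, G.
A's domain is down to {4}, so A = 4. Strike 4 from B, C.
That leaves B = 1. Strike 1 from F, G.
That leaves C = 2.
F's domain is down to {6}, so F = 6.
G must be 3 (only option left).

A=4, B=1, C=2, D=5, E=7, F=6, G=3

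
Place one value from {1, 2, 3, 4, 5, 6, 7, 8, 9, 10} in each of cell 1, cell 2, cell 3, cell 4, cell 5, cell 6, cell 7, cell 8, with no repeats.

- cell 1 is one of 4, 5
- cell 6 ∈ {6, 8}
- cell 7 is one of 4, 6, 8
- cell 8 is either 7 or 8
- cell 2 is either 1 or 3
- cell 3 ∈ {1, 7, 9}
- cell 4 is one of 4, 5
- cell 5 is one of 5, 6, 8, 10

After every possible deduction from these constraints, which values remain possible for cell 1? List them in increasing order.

The 2 variables cell 1 and cell 4 are confined to {4, 5}, which locks those values in; drop them from cell 5, cell 7.
cell 6 and cell 7 share exactly the 2 values {6, 8}; by pigeonhole those values go to them, so strike 6, 8 from cell 5, cell 8.
That leaves cell 5 = 10.
cell 8 must be 7 (only option left). Strike 7 from cell 3.
No further eliminations apply; cell 1 can still be any of 4, 5.

4, 5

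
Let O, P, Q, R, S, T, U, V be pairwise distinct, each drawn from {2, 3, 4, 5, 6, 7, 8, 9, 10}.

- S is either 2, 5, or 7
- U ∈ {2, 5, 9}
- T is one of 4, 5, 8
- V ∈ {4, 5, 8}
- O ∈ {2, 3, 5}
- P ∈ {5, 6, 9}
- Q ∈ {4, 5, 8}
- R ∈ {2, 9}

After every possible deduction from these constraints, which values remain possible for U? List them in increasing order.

2, 9

The 8 variables together cover exactly {2, 3, 4, 5, 6, 7, 8, 9} — 8 values for 8 variables — and 3 appears only in O's list, so O = 3.
The 7 still-open variables together cover exactly {2, 4, 5, 6, 7, 8, 9} — 7 values for 7 variables — and 6 appears only in P's list, so P = 6.
The 6 still-open variables together cover exactly {2, 4, 5, 7, 8, 9} — 6 values for 6 variables — and 7 appears only in S's list, so S = 7.
Q, T, V between them cover only {4, 5, 8} — a naked triple. Remove those values from U.
No further eliminations apply; U can still be any of 2, 9.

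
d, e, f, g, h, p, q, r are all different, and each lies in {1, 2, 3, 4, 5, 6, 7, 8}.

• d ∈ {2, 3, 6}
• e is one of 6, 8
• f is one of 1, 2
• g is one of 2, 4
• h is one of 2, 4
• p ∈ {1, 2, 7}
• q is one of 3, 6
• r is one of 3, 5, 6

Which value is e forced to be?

8

The 8 variables together cover exactly {1, 2, 3, 4, 5, 6, 7, 8} — 8 values for 8 variables — and 5 appears only in r's list, so r = 5.
Among the 7 still-open variables, 7 fits only p (and all 7 values in {1, 2, 3, 4, 6, 7, 8} must be used), so p = 7.
The 6 still-open variables together cover exactly {1, 2, 3, 4, 6, 8} — 6 values for 6 variables — and 1 appears only in f's list, so f = 1.
The 5 still-open variables together cover exactly {2, 3, 4, 6, 8} — 5 values for 5 variables — and 8 appears only in e's list, so e = 8.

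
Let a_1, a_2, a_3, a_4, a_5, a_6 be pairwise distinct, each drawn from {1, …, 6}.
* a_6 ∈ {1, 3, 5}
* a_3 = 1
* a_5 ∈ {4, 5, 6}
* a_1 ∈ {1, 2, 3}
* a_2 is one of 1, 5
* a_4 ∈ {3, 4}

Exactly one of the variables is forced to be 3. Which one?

a_3's domain is down to {1}, so a_3 = 1. Remove 1 from a_1, a_2, a_6.
a_2 has just one choice, so a_2 = 5. Strike 5 from a_5, a_6.
So 3 goes to a_6.

a_6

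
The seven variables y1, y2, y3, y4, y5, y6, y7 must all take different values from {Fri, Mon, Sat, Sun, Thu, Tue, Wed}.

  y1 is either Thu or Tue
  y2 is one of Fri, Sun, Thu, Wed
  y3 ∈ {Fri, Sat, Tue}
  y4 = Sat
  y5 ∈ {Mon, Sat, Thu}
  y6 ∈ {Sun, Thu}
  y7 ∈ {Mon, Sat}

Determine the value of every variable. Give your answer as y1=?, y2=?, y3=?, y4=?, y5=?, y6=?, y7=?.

y1=Tue, y2=Wed, y3=Fri, y4=Sat, y5=Thu, y6=Sun, y7=Mon

y4 has just one choice, so y4 = Sat. Strike Sat from y3, y5, y7.
y7's domain is down to {Mon}, so y7 = Mon. Strike Mon from y5.
y5 has just one choice, so y5 = Thu. Remove Thu from y1, y2, y6.
y6's domain is down to {Sun}, so y6 = Sun. So y2 can't be Sun.
That leaves y1 = Tue. Eliminate Tue elsewhere: y3.
That leaves y3 = Fri. Strike Fri from y2.
y2's domain is down to {Wed}, so y2 = Wed.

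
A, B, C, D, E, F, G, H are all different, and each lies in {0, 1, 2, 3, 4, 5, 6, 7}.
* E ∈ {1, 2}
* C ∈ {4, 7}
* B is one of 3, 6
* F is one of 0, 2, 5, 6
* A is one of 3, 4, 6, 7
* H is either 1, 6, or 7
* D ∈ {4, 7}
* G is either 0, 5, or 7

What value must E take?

2

C and D between them cover only {4, 7} — a naked pair. Remove those values from A, G, H.
A and B between them cover only {3, 6} — a naked pair. Remove those values from F, H.
H must be 1 (only option left). So E can't be 1.
So E = 2.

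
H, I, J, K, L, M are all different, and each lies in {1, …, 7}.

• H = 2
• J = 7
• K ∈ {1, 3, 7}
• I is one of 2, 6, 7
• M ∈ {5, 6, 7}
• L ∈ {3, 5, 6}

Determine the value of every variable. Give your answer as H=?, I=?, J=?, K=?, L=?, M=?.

H's domain is down to {2}, so H = 2. So I can't be 2.
J's domain is down to {7}, so J = 7. Eliminate 7 elsewhere: I, K, M.
That leaves I = 6. Strike 6 from L, M.
That leaves M = 5. Remove 5 from L.
L has just one choice, so L = 3. Strike 3 from K.
K must be 1 (only option left).

H=2, I=6, J=7, K=1, L=3, M=5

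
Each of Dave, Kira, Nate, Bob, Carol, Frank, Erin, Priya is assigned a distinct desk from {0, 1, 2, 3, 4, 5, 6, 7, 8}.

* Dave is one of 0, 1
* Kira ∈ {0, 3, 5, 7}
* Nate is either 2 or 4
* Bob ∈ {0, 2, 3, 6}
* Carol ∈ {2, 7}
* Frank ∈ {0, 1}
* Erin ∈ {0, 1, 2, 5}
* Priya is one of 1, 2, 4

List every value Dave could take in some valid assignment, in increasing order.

0, 1

Among the 8 variables, 6 fits only Bob (and all 8 values in {0, 1, 2, 3, 4, 5, 6, 7} must be used), so Bob = 6.
The 7 still-open variables together cover exactly {0, 1, 2, 3, 4, 5, 7} — 7 values for 7 variables — and 3 appears only in Kira's list, so Kira = 3.
The 6 still-open variables draw from only 6 values {0, 1, 2, 4, 5, 7}, so each is used; only Erin can be 5, hence Erin = 5.
Among the 5 still-open variables, 7 fits only Carol (and all 5 values in {0, 1, 2, 4, 7} must be used), so Carol = 7.
Dave and Frank between them cover only {0, 1} — a naked pair. Remove those values from Priya.
No further eliminations apply; Dave can still be any of 0, 1.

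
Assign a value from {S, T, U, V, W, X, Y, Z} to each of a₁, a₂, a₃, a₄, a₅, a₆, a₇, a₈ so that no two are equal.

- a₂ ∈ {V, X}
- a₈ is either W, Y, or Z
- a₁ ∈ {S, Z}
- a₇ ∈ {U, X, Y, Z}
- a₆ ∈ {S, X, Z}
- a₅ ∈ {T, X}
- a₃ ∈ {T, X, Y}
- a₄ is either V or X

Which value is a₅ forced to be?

The 8 variables draw from only 8 values {S, T, U, V, W, X, Y, Z}, so each is used; only a₇ can be U, hence a₇ = U.
The 7 still-open variables together cover exactly {S, T, V, W, X, Y, Z} — 7 values for 7 variables — and W appears only in a₈'s list, so a₈ = W.
The 6 still-open variables together cover exactly {S, T, V, X, Y, Z} — 6 values for 6 variables — and Y appears only in a₃'s list, so a₃ = Y.
The 5 still-open variables draw from only 5 values {S, T, V, X, Z}, so each is used; only a₅ can be T, hence a₅ = T.

T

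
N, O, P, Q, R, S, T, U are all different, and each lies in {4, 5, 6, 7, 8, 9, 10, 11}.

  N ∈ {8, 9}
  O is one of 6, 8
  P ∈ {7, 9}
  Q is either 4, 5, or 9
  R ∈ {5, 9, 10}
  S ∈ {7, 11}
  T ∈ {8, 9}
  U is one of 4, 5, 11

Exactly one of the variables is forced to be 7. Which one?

P

The 8 variables together cover exactly {4, 5, 6, 7, 8, 9, 10, 11} — 8 values for 8 variables — and 6 appears only in O's list, so O = 6.
Among the 7 still-open variables, 10 fits only R (and all 7 values in {4, 5, 7, 8, 9, 10, 11} must be used), so R = 10.
N and T share exactly the 2 values {8, 9}; by pigeonhole those values go to them, so strike 8, 9 from P, Q.
So 7 goes to P.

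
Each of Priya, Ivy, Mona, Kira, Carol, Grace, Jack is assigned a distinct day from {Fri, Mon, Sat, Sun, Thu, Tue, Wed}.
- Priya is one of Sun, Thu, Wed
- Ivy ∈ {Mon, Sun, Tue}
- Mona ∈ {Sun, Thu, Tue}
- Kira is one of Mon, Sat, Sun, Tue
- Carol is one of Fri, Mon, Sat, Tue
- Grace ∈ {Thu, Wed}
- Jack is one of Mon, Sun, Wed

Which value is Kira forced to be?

Sat

The 7 variables draw from only 7 values {Fri, Mon, Sat, Sun, Thu, Tue, Wed}, so each is used; only Carol can be Fri, hence Carol = Fri.
The 6 still-open variables draw from only 6 values {Mon, Sat, Sun, Thu, Tue, Wed}, so each is used; only Kira can be Sat, hence Kira = Sat.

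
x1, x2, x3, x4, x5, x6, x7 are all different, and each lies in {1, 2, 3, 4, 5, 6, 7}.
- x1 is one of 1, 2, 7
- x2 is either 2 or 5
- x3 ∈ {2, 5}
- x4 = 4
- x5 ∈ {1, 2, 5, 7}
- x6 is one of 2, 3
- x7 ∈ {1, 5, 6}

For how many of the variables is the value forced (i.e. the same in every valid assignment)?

3

x4 has just one choice, so x4 = 4.
The 6 still-open variables draw from only 6 values {1, 2, 3, 5, 6, 7}, so each is used; only x6 can be 3, hence x6 = 3.
The 5 still-open variables draw from only 5 values {1, 2, 5, 6, 7}, so each is used; only x7 can be 6, hence x7 = 6.
x2 and x3 share exactly the 2 values {2, 5}; by pigeonhole those values go to them, so strike 2, 5 from x1, x5.
Determined: x4=4, x6=3, x7=6. The other variables each still have more than one consistent value. That makes 3.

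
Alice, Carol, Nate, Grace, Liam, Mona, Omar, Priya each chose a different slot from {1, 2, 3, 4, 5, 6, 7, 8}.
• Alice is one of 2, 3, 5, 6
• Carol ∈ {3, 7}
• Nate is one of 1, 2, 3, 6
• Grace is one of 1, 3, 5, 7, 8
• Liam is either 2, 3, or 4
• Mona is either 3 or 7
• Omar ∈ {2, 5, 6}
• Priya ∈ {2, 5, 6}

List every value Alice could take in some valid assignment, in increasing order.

The 8 variables draw from only 8 values {1, 2, 3, 4, 5, 6, 7, 8}, so each is used; only Liam can be 4, hence Liam = 4.
Among the 7 still-open variables, 8 fits only Grace (and all 7 values in {1, 2, 3, 5, 6, 7, 8} must be used), so Grace = 8.
The 6 still-open variables together cover exactly {1, 2, 3, 5, 6, 7} — 6 values for 6 variables — and 1 appears only in Nate's list, so Nate = 1.
Carol and Mona between them cover only {3, 7} — a naked pair. Remove those values from Alice.
No further eliminations apply; Alice can still be any of 2, 5, 6.

2, 5, 6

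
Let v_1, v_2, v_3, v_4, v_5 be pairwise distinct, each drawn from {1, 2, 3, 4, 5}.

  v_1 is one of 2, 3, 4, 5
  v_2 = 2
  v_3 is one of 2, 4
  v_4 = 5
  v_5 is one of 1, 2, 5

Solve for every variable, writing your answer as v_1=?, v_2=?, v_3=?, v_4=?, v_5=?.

v_2 must be 2 (only option left). So v_1, v_3, v_5 can't be 2.
v_3 has just one choice, so v_3 = 4. Strike 4 from v_1.
v_4's domain is down to {5}, so v_4 = 5. So v_1, v_5 can't be 5.
That leaves v_5 = 1.
v_1 has just one choice, so v_1 = 3.

v_1=3, v_2=2, v_3=4, v_4=5, v_5=1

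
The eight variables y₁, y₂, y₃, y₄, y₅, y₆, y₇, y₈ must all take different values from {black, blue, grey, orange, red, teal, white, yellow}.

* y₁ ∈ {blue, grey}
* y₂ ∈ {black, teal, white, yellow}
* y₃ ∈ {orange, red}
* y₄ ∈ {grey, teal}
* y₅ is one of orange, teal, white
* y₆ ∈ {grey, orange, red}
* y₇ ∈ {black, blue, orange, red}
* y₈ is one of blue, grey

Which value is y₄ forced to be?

teal

The 8 variables draw from only 8 values {black, blue, grey, orange, red, teal, white, yellow}, so each is used; only y₂ can be yellow, hence y₂ = yellow.
The 7 still-open variables together cover exactly {black, blue, grey, orange, red, teal, white} — 7 values for 7 variables — and black appears only in y₇'s list, so y₇ = black.
Among the 6 still-open variables, white fits only y₅ (and all 6 values in {blue, grey, orange, red, teal, white} must be used), so y₅ = white.
The 5 still-open variables together cover exactly {blue, grey, orange, red, teal} — 5 values for 5 variables — and teal appears only in y₄'s list, so y₄ = teal.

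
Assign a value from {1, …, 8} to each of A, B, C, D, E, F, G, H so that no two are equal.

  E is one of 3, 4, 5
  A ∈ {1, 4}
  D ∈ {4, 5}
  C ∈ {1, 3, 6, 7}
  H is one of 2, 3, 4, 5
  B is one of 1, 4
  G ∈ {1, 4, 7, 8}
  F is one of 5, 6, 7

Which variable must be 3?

E

Among the 8 variables, 2 fits only H (and all 8 values in {1, 2, 3, 4, 5, 6, 7, 8} must be used), so H = 2.
Among the 7 still-open variables, 8 fits only G (and all 7 values in {1, 3, 4, 5, 6, 7, 8} must be used), so G = 8.
A and B between them cover only {1, 4} — a naked pair. Remove those values from C, D, E.
D's domain is down to {5}, so D = 5. Strike 5 from E, F.
So 3 goes to E.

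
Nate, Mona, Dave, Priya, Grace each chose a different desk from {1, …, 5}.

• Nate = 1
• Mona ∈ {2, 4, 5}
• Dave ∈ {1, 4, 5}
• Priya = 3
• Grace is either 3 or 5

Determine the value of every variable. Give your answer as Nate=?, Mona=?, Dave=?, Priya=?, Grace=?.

Nate=1, Mona=2, Dave=4, Priya=3, Grace=5

Nate must be 1 (only option left). Strike 1 from Dave.
That leaves Priya = 3. Strike 3 from Grace.
Grace's domain is down to {5}, so Grace = 5. So Mona, Dave can't be 5.
Dave has just one choice, so Dave = 4. So Mona can't be 4.
Mona must be 2 (only option left).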